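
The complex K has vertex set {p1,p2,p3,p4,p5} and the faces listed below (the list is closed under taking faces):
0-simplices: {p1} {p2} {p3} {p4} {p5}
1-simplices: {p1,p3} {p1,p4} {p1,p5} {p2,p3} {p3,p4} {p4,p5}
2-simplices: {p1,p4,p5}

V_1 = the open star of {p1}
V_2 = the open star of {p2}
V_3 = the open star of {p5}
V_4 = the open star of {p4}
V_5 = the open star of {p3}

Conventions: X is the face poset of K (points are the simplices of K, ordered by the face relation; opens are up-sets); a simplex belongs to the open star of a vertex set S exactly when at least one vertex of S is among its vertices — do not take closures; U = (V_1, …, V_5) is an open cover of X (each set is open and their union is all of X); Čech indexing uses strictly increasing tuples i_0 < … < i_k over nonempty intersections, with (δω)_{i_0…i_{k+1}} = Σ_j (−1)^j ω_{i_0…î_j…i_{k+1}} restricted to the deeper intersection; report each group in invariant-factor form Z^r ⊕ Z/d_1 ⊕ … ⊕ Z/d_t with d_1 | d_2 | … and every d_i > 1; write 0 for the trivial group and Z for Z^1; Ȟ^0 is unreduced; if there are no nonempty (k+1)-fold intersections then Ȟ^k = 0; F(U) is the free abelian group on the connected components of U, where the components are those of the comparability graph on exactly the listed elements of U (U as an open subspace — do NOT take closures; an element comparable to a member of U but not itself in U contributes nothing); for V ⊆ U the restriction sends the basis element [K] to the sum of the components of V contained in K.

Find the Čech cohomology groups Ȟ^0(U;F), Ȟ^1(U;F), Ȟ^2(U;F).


Ȟ^0 = Z, Ȟ^1 = Z, Ȟ^2 = 0

cover nerve:
  V1={{p1},{p1,p3},{p1,p4},{p1,p5},{p1,p4,p5}} V2={{p2},{p2,p3}} V3={{p5},{p1,p5},{p4,p5},{p1,p4,p5}} V4={{p4},{p1,p4},{p3,p4},{p4,p5},{p1,p4,p5}} V5={{p3},{p1,p3},{p2,p3},{p3,p4}}
  V13={{p1,p5},{p1,p4,p5}} V14={{p1,p4},{p1,p4,p5}} V15={{p1,p3}} V25={{p2,p3}} V34={{p4,p5},{p1,p4,p5}} V45={{p3,p4}}
  V134={{p1,p4,p5}}
components per intersection:
  V1: {{p1},{p1,p3},{p1,p4},{p1,p5},{p1,p4,p5}}
  V2: {{p2},{p2,p3}}
  V3: {{p5},{p1,p5},{p4,p5},{p1,p4,p5}}
  V4: {{p4},{p1,p4},{p3,p4},{p4,p5},{p1,p4,p5}}
  V5: {{p3},{p1,p3},{p2,p3},{p3,p4}}
  V13: {{p1,p5},{p1,p4,p5}}
  V14: {{p1,p4},{p1,p4,p5}}
  V15: {{p1,p3}}
  V25: {{p2,p3}}
  V34: {{p4,p5},{p1,p4,p5}}
  V45: {{p3,p4}}
  V134: {{p1,p4,p5}}
C dims 5,6,1; δ0: rk 4, SNF 1^4; δ1: rk 1, SNF 1^1
Ȟ^0: (5−4)−0=1 ⇒ Z
Ȟ^1: (6−1)−4=1 ⇒ Z
Ȟ^2: (1−0)−1=0 ⇒ 0


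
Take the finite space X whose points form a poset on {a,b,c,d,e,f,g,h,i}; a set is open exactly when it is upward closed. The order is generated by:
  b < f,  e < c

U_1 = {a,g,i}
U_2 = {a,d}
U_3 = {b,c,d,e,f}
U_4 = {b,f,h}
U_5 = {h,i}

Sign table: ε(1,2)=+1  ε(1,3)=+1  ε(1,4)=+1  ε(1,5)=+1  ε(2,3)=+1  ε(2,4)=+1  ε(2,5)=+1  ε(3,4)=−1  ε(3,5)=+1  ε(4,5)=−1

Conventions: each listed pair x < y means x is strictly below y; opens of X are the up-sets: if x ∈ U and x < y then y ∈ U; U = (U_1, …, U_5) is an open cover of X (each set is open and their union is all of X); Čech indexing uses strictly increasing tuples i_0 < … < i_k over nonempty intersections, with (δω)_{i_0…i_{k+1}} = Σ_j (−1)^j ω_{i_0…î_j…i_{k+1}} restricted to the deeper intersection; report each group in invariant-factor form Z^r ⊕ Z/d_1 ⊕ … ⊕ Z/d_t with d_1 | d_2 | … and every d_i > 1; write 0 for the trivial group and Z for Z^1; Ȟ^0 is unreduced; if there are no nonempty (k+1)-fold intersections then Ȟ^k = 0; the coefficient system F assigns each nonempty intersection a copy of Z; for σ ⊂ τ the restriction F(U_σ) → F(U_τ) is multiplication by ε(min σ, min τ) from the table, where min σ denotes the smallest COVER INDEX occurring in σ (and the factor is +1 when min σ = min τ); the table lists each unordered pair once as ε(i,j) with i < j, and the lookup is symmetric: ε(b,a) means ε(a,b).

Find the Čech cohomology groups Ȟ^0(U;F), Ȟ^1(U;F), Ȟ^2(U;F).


cover nerve:
  U12={a} U15={i} U23={d} U34={b,f} U45={h}
C dims 5,5; δ0: rk 4, SNF 1^4
Ȟ^0: (5−4)−0=1 ⇒ Z
Ȟ^1: (5−0)−4=1 ⇒ Z
Ȟ^2: (0−0)−0=0 ⇒ 0

Ȟ^0 = Z, Ȟ^1 = Z and Ȟ^2 = 0


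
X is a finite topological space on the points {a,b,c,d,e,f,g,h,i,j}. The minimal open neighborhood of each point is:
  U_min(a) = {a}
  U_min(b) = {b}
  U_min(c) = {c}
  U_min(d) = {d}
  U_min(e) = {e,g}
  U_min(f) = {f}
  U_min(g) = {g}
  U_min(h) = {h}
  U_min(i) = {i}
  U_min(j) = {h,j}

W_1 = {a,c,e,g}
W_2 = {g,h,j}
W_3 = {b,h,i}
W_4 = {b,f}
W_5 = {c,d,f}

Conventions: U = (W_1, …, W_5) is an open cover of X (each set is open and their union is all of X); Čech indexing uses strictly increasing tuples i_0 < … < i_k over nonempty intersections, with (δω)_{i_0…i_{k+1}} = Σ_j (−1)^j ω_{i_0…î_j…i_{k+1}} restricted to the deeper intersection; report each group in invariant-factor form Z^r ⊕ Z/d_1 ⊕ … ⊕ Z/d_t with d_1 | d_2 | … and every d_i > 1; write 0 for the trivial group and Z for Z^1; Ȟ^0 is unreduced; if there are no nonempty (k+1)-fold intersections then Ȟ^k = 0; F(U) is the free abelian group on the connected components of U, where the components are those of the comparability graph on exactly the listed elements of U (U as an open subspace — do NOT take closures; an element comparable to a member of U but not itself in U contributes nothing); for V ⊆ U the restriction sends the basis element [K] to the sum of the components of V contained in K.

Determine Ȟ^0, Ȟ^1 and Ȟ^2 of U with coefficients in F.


intersection data:
  W12={g} W15={c} W23={h} W34={b} W45={f}
components per intersection:
  W1: {a} {c} {e,g}
  W2: {g} {h,j}
  W3: {b} {h} {i}
  W4: {b} {f}
  W5: {c} {d} {f}
  W12: {g}
  W15: {c}
  W23: {h}
  W34: {b}
  W45: {f}
C dims 13,5; δ0: rk 5, SNF 1^5
Ȟ^0 = (13 − 5) − 0 = 8, so Ȟ^0 ≅ Z^8
Ȟ^1 = (5 − 0) − 5 = 0, so Ȟ^1 ≅ 0
Ȟ^2 = (0 − 0) − 0 = 0, so Ȟ^2 ≅ 0

Ȟ^0 = Z^8; Ȟ^1 = 0; Ȟ^2 = 0


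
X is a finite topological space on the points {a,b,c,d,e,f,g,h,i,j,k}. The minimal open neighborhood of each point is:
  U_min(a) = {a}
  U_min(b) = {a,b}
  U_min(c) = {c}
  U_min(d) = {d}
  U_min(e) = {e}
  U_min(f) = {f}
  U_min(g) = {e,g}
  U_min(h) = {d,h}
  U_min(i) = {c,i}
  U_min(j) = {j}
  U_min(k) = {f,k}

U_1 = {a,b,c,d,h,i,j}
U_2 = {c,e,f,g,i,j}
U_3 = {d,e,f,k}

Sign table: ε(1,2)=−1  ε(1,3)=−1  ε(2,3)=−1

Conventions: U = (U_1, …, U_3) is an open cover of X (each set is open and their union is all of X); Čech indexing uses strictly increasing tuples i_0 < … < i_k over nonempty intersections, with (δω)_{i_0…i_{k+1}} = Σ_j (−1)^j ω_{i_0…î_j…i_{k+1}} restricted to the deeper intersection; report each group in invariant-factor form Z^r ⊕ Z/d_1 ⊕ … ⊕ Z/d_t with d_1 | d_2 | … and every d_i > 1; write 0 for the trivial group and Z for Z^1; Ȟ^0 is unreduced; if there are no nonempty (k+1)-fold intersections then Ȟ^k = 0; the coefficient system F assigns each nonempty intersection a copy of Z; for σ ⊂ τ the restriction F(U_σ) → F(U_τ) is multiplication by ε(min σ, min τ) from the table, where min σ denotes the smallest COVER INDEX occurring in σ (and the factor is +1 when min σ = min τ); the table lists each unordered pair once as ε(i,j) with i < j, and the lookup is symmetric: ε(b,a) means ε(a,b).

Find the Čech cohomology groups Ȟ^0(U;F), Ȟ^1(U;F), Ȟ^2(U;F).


Ȟ^0 ≅ 0; Ȟ^1 ≅ Z/2; Ȟ^2 ≅ 0

nerve of the cover:
  U12={c,i,j} U13={d} U23={e,f}
C dims 3,3; δ0: rk 3, SNF 1^2·2
Ȟ^0 = (3 − 3) − 0 = 0, so Ȟ^0 ≅ 0
Ȟ^1 = (3 − 0) − 3 = 0 plus torsion [2], so Ȟ^1 ≅ Z/2
Ȟ^2 = (0 − 0) − 0 = 0, so Ȟ^2 ≅ 0


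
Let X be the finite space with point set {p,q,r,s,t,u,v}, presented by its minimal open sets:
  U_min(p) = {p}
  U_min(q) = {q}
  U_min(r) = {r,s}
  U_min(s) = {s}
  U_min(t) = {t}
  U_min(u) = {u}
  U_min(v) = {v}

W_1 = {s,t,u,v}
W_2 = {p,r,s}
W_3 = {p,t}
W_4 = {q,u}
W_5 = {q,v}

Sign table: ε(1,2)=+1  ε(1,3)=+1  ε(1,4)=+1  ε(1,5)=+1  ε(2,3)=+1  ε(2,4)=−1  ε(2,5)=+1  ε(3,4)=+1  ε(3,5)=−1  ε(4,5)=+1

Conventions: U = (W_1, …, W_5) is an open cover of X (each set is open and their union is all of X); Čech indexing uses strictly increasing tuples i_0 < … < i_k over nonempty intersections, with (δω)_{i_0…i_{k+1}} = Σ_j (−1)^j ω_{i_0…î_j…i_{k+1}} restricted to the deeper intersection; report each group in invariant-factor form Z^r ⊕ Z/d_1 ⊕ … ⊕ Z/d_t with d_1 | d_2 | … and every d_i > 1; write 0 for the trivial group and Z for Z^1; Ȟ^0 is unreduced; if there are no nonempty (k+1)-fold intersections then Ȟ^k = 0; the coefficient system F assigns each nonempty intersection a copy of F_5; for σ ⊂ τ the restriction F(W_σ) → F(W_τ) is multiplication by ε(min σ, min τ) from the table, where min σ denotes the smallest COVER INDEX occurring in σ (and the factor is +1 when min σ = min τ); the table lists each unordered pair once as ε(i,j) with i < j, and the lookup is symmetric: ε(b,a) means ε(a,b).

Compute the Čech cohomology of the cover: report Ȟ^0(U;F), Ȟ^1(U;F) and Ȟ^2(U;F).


nerve simplices:
  W12={s} W13={t} W14={u} W15={v} W23={p} W45={q}
C dims 5,6; δ0: rk_F5 4
degree 0: 5−4−0 = 1 → Ȟ^0 ≅ Z/5
degree 1: 6−0−4 = 2 → Ȟ^1 ≅ Z/5 ⊕ Z/5
degree 2: 0−0−0 = 0 → Ȟ^2 ≅ 0

Ȟ^0 = Z/5, Ȟ^1 = Z/5 ⊕ Z/5, Ȟ^2 = 0


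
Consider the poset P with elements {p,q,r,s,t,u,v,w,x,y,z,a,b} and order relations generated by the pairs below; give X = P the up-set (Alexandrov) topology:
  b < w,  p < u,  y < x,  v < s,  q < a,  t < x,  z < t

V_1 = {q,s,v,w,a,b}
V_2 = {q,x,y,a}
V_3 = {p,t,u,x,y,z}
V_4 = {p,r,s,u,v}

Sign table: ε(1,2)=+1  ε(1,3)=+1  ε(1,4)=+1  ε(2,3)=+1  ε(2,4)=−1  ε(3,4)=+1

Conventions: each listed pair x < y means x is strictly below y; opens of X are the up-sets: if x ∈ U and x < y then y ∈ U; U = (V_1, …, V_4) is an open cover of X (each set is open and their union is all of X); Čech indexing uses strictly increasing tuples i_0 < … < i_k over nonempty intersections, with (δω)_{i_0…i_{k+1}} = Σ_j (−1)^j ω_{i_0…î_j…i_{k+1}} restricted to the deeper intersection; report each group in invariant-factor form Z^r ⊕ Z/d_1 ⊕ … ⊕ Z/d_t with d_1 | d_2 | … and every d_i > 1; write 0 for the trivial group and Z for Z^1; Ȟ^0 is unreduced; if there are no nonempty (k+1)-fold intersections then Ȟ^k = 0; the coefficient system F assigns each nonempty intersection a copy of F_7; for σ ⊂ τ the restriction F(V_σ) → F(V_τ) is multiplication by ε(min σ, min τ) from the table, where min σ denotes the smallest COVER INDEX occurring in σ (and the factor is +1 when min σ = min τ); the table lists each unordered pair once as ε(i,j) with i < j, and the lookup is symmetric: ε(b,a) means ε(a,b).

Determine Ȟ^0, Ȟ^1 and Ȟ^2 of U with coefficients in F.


cover nerve:
  V12={q,a} V14={s,v} V23={x,y} V34={p,u}
C dims 4,4; δ0: rk_F7 3
Ȟ^0: (4−3)−0=1 ⇒ Z/7
Ȟ^1: (4−0)−3=1 ⇒ Z/7
Ȟ^2: (0−0)−0=0 ⇒ 0

Ȟ^0(U;F) ≅ Z/7, Ȟ^1(U;F) ≅ Z/7, Ȟ^2(U;F) ≅ 0


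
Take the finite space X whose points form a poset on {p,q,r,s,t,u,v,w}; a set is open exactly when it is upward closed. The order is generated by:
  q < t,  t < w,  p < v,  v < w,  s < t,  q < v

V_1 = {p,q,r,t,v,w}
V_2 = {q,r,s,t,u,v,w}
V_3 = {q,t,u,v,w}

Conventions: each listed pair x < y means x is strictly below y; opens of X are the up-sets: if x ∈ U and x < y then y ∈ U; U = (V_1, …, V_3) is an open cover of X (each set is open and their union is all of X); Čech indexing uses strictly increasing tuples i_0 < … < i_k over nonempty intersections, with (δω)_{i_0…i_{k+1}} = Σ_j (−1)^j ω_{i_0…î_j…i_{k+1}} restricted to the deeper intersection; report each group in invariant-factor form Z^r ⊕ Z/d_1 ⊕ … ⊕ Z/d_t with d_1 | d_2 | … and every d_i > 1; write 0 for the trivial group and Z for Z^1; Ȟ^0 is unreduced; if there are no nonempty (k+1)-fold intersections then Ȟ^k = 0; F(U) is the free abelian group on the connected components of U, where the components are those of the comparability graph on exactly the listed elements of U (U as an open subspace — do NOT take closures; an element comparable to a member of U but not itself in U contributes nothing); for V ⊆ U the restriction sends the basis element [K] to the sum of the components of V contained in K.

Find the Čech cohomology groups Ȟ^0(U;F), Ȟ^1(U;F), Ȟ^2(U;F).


Ȟ^0(U;F) ≅ Z^3, Ȟ^1(U;F) ≅ 0 and Ȟ^2(U;F) ≅ 0

nonempty overlaps:
  V12={q,r,t,v,w} V13={q,t,v,w} V23={q,t,u,v,w}
  V123={q,t,v,w}
components per intersection:
  V1: {p,q,t,v,w} {r}
  V2: {q,s,t,v,w} {r} {u}
  V3: {q,t,v,w} {u}
  V12: {q,t,v,w} {r}
  V13: {q,t,v,w}
  V23: {q,t,v,w} {u}
  V123: {q,t,v,w}
C dims 7,5,1; δ0: rk 4, SNF 1^4; δ1: rk 1, SNF 1^1
degree 0: 7−4−0 = 3 → Ȟ^0 ≅ Z^3
degree 1: 5−1−4 = 0 → Ȟ^1 ≅ 0
degree 2: 1−0−1 = 0 → Ȟ^2 ≅ 0


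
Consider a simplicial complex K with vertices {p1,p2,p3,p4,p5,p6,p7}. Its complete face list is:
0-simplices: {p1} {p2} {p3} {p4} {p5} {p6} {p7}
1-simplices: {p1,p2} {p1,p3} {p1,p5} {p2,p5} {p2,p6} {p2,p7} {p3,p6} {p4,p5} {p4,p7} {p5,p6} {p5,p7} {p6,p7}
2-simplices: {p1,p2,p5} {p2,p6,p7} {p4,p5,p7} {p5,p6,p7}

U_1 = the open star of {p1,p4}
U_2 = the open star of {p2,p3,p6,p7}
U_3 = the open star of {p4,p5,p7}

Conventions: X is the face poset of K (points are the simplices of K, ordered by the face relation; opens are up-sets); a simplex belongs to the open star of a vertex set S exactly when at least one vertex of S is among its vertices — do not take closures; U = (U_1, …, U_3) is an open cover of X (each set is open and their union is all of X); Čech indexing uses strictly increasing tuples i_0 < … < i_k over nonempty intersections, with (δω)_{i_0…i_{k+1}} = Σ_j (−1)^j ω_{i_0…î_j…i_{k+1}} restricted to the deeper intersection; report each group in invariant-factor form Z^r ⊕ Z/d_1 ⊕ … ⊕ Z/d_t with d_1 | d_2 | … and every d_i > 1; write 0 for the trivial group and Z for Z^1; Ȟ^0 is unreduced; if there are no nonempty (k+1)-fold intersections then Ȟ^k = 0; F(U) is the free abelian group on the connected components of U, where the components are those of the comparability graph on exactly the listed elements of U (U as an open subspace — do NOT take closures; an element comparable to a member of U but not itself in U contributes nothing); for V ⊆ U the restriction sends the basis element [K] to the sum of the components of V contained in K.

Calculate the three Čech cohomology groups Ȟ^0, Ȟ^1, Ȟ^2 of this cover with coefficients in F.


Ȟ^0(U;F) ≅ Z, Ȟ^1(U;F) ≅ Z^2, Ȟ^2(U;F) ≅ 0

nerve of the cover:
  U1={{p1},{p4},{p1,p2},{p1,p3},{p1,p5},{p4,p5},{p4,p7},{p1,p2,p5},{p4,p5,p7}} U2={{p2},{p3},{p6},{p7},{p1,p2},{p1,p3},{p2,p5},{p2,p6},{p2,p7},{p3,p6},{p4,p7},{p5,p6},{p5,p7},{p6,p7},{p1,p2,p5},{p2,p6,p7},{p4,p5,p7},{p5,p6,p7}} U3={{p4},{p5},{p7},{p1,p5},{p2,p5},{p2,p7},{p4,p5},{p4,p7},{p5,p6},{p5,p7},{p6,p7},{p1,p2,p5},{p2,p6,p7},{p4,p5,p7},{p5,p6,p7}}
  U12={{p1,p2},{p1,p3},{p4,p7},{p1,p2,p5},{p4,p5,p7}} U13={{p4},{p1,p5},{p4,p5},{p4,p7},{p1,p2,p5},{p4,p5,p7}} U23={{p7},{p2,p5},{p2,p7},{p4,p7},{p5,p6},{p5,p7},{p6,p7},{p1,p2,p5},{p2,p6,p7},{p4,p5,p7},{p5,p6,p7}}
  U123={{p4,p7},{p1,p2,p5},{p4,p5,p7}}
components per intersection:
  U1: {{p1},{p1,p2},{p1,p3},{p1,p5},{p1,p2,p5}} {{p4},{p4,p5},{p4,p7},{p4,p5,p7}}
  U2: {{p2},{p3},{p6},{p7},{p1,p2},{p1,p3},{p2,p5},{p2,p6},{p2,p7},{p3,p6},{p4,p7},{p5,p6},{p5,p7},{p6,p7},{p1,p2,p5},{p2,p6,p7},{p4,p5,p7},{p5,p6,p7}}
  U3: {{p4},{p5},{p7},{p1,p5},{p2,p5},{p2,p7},{p4,p5},{p4,p7},{p5,p6},{p5,p7},{p6,p7},{p1,p2,p5},{p2,p6,p7},{p4,p5,p7},{p5,p6,p7}}
  U12: {{p1,p2},{p1,p2,p5}} {{p1,p3}} {{p4,p7},{p4,p5,p7}}
  U13: {{p4},{p4,p5},{p4,p7},{p4,p5,p7}} {{p1,p5},{p1,p2,p5}}
  U23: {{p7},{p2,p7},{p4,p7},{p5,p6},{p5,p7},{p6,p7},{p2,p6,p7},{p4,p5,p7},{p5,p6,p7}} {{p2,p5},{p1,p2,p5}}
  U123: {{p4,p7},{p4,p5,p7}} {{p1,p2,p5}}
C dims 4,7,2; δ0: rk 3, SNF 1^3; δ1: rk 2, SNF 1^2
Ȟ^0 = (4 − 3) − 0 = 1, so Ȟ^0 ≅ Z
Ȟ^1 = (7 − 2) − 3 = 2, so Ȟ^1 ≅ Z^2
Ȟ^2 = (2 − 0) − 2 = 0, so Ȟ^2 ≅ 0


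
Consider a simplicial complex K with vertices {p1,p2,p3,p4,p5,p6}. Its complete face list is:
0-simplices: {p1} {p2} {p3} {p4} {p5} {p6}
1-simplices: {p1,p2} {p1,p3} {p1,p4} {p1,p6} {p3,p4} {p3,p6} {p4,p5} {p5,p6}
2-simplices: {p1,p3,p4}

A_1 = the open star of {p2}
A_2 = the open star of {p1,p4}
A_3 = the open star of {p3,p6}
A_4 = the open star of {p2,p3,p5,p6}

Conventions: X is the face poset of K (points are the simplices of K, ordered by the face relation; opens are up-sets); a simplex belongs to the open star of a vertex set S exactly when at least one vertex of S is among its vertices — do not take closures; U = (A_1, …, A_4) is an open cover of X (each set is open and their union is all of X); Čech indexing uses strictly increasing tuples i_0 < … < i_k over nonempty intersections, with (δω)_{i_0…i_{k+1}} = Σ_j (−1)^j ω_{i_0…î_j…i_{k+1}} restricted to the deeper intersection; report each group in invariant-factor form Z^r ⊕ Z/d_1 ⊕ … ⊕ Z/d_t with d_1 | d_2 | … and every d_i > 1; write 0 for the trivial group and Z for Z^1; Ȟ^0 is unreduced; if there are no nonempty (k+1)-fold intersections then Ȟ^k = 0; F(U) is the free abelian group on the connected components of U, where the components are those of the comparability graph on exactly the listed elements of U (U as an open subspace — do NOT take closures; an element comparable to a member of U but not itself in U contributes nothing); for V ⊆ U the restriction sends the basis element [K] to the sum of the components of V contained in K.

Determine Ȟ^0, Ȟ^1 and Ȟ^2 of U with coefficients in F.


Ȟ^0(U;F) ≅ Z; Ȟ^1(U;F) ≅ Z^2; Ȟ^2(U;F) ≅ 0

nonempty overlaps:
  A1={{p2},{p1,p2}} A2={{p1},{p4},{p1,p2},{p1,p3},{p1,p4},{p1,p6},{p3,p4},{p4,p5},{p1,p3,p4}} A3={{p3},{p6},{p1,p3},{p1,p6},{p3,p4},{p3,p6},{p5,p6},{p1,p3,p4}} A4={{p2},{p3},{p5},{p6},{p1,p2},{p1,p3},{p1,p6},{p3,p4},{p3,p6},{p4,p5},{p5,p6},{p1,p3,p4}}
  A12={{p1,p2}} A14={{p2},{p1,p2}} A23={{p1,p3},{p1,p6},{p3,p4},{p1,p3,p4}} A24={{p1,p2},{p1,p3},{p1,p6},{p3,p4},{p4,p5},{p1,p3,p4}} A34={{p3},{p6},{p1,p3},{p1,p6},{p3,p4},{p3,p6},{p5,p6},{p1,p3,p4}}
  A124={{p1,p2}} A234={{p1,p3},{p1,p6},{p3,p4},{p1,p3,p4}}
components per intersection:
  A1: {{p2},{p1,p2}}
  A2: {{p1},{p4},{p1,p2},{p1,p3},{p1,p4},{p1,p6},{p3,p4},{p4,p5},{p1,p3,p4}}
  A3: {{p3},{p6},{p1,p3},{p1,p6},{p3,p4},{p3,p6},{p5,p6},{p1,p3,p4}}
  A4: {{p2},{p1,p2}} {{p3},{p5},{p6},{p1,p3},{p1,p6},{p3,p4},{p3,p6},{p4,p5},{p5,p6},{p1,p3,p4}}
  A12: {{p1,p2}}
  A14: {{p2},{p1,p2}}
  A23: {{p1,p3},{p3,p4},{p1,p3,p4}} {{p1,p6}}
  A24: {{p1,p2}} {{p1,p3},{p3,p4},{p1,p3,p4}} {{p1,p6}} {{p4,p5}}
  A34: {{p3},{p6},{p1,p3},{p1,p6},{p3,p4},{p3,p6},{p5,p6},{p1,p3,p4}}
  A124: {{p1,p2}}
  A234: {{p1,p3},{p3,p4},{p1,p3,p4}} {{p1,p6}}
C dims 5,9,3; δ0: rk 4, SNF 1^4; δ1: rk 3, SNF 1^3
degree 0: 5−4−0 = 1 → Ȟ^0 ≅ Z
degree 1: 9−3−4 = 2 → Ȟ^1 ≅ Z^2
degree 2: 3−0−3 = 0 → Ȟ^2 ≅ 0


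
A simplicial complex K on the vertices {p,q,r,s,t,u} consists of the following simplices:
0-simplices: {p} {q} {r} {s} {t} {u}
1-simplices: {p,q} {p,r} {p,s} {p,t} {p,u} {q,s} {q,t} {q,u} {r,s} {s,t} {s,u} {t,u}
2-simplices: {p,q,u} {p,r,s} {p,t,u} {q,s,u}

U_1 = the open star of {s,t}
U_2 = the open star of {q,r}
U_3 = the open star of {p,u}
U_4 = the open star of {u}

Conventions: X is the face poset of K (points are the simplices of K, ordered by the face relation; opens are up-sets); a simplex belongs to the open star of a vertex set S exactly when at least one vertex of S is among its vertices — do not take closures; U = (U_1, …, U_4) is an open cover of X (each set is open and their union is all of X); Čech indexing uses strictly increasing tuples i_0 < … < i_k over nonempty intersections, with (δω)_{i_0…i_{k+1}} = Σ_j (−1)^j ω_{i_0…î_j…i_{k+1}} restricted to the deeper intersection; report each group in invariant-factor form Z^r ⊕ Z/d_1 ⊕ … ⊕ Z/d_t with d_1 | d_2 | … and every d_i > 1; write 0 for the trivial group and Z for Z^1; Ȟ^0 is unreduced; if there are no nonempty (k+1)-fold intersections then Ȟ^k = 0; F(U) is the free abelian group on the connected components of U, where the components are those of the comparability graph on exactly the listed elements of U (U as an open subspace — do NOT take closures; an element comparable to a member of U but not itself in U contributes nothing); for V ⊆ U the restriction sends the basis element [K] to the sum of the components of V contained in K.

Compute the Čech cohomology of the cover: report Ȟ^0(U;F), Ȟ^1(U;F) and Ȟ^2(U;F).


intersection data:
  U1={{s},{t},{p,s},{p,t},{q,s},{q,t},{r,s},{s,t},{s,u},{t,u},{p,r,s},{p,t,u},{q,s,u}} U2={{q},{r},{p,q},{p,r},{q,s},{q,t},{q,u},{r,s},{p,q,u},{p,r,s},{q,s,u}} U3={{p},{u},{p,q},{p,r},{p,s},{p,t},{p,u},{q,u},{s,u},{t,u},{p,q,u},{p,r,s},{p,t,u},{q,s,u}} U4={{u},{p,u},{q,u},{s,u},{t,u},{p,q,u},{p,t,u},{q,s,u}}
  U12={{q,s},{q,t},{r,s},{p,r,s},{q,s,u}} U13={{p,s},{p,t},{s,u},{t,u},{p,r,s},{p,t,u},{q,s,u}} U14={{s,u},{t,u},{p,t,u},{q,s,u}} U23={{p,q},{p,r},{q,u},{p,q,u},{p,r,s},{q,s,u}} U24={{q,u},{p,q,u},{q,s,u}} U34={{u},{p,u},{q,u},{s,u},{t,u},{p,q,u},{p,t,u},{q,s,u}}
  U123={{p,r,s},{q,s,u}} U124={{q,s,u}} U134={{s,u},{t,u},{p,t,u},{q,s,u}} U234={{q,u},{p,q,u},{q,s,u}}
  U1234={{q,s,u}}
components per intersection:
  U1: {{s},{t},{p,s},{p,t},{q,s},{q,t},{r,s},{s,t},{s,u},{t,u},{p,r,s},{p,t,u},{q,s,u}}
  U2: {{q},{p,q},{q,s},{q,t},{q,u},{p,q,u},{q,s,u}} {{r},{p,r},{r,s},{p,r,s}}
  U3: {{p},{u},{p,q},{p,r},{p,s},{p,t},{p,u},{q,u},{s,u},{t,u},{p,q,u},{p,r,s},{p,t,u},{q,s,u}}
  U4: {{u},{p,u},{q,u},{s,u},{t,u},{p,q,u},{p,t,u},{q,s,u}}
  U12: {{q,s},{q,s,u}} {{q,t}} {{r,s},{p,r,s}}
  U13: {{p,s},{p,r,s}} {{p,t},{t,u},{p,t,u}} {{s,u},{q,s,u}}
  U14: {{s,u},{q,s,u}} {{t,u},{p,t,u}}
  U23: {{p,q},{q,u},{p,q,u},{q,s,u}} {{p,r},{p,r,s}}
  U24: {{q,u},{p,q,u},{q,s,u}}
  U34: {{u},{p,u},{q,u},{s,u},{t,u},{p,q,u},{p,t,u},{q,s,u}}
  U123: {{p,r,s}} {{q,s,u}}
  U124: {{q,s,u}}
  U134: {{s,u},{q,s,u}} {{t,u},{p,t,u}}
  U234: {{q,u},{p,q,u},{q,s,u}}
  U1234: {{q,s,u}}
C dims 5,12,6,1; δ0: rk 4, SNF 1^4; δ1: rk 5, SNF 1^5; δ2: rk 1, SNF 1^1
Ȟ^0 = (5 − 4) − 0 = 1, so Ȟ^0 ≅ Z
Ȟ^1 = (12 − 5) − 4 = 3, so Ȟ^1 ≅ Z^3
Ȟ^2 = (6 − 1) − 5 = 0, so Ȟ^2 ≅ 0

Ȟ^0 = Z, Ȟ^1 = Z^3, Ȟ^2 = 0


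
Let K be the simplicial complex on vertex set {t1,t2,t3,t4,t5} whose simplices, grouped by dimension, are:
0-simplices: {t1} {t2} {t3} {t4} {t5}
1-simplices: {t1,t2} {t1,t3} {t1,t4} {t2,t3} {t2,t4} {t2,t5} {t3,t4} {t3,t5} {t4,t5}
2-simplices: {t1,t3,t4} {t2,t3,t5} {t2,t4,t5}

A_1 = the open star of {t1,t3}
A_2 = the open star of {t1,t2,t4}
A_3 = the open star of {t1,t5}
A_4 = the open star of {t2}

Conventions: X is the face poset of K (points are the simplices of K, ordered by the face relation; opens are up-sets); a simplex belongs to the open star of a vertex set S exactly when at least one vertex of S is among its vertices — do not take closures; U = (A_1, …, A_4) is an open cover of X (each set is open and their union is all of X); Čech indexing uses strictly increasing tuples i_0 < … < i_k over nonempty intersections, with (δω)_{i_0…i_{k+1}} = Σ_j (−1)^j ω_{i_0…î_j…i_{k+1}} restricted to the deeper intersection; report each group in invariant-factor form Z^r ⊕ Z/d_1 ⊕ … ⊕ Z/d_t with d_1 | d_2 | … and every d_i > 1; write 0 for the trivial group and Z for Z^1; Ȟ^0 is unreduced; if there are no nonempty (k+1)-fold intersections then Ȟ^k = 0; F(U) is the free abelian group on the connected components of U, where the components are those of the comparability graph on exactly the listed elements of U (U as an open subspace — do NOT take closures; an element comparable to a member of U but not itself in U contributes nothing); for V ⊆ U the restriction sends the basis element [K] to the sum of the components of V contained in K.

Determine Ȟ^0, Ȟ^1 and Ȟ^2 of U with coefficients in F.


nonempty intersections:
  A1={{t1},{t3},{t1,t2},{t1,t3},{t1,t4},{t2,t3},{t3,t4},{t3,t5},{t1,t3,t4},{t2,t3,t5}} A2={{t1},{t2},{t4},{t1,t2},{t1,t3},{t1,t4},{t2,t3},{t2,t4},{t2,t5},{t3,t4},{t4,t5},{t1,t3,t4},{t2,t3,t5},{t2,t4,t5}} A3={{t1},{t5},{t1,t2},{t1,t3},{t1,t4},{t2,t5},{t3,t5},{t4,t5},{t1,t3,t4},{t2,t3,t5},{t2,t4,t5}} A4={{t2},{t1,t2},{t2,t3},{t2,t4},{t2,t5},{t2,t3,t5},{t2,t4,t5}}
  A12={{t1},{t1,t2},{t1,t3},{t1,t4},{t2,t3},{t3,t4},{t1,t3,t4},{t2,t3,t5}} A13={{t1},{t1,t2},{t1,t3},{t1,t4},{t3,t5},{t1,t3,t4},{t2,t3,t5}} A14={{t1,t2},{t2,t3},{t2,t3,t5}} A23={{t1},{t1,t2},{t1,t3},{t1,t4},{t2,t5},{t4,t5},{t1,t3,t4},{t2,t3,t5},{t2,t4,t5}} A24={{t2},{t1,t2},{t2,t3},{t2,t4},{t2,t5},{t2,t3,t5},{t2,t4,t5}} A34={{t1,t2},{t2,t5},{t2,t3,t5},{t2,t4,t5}}
  A123={{t1},{t1,t2},{t1,t3},{t1,t4},{t1,t3,t4},{t2,t3,t5}} A124={{t1,t2},{t2,t3},{t2,t3,t5}} A134={{t1,t2},{t2,t3,t5}} A234={{t1,t2},{t2,t5},{t2,t3,t5},{t2,t4,t5}}
  A1234={{t1,t2},{t2,t3,t5}}
components per intersection:
  A1: {{t1},{t3},{t1,t2},{t1,t3},{t1,t4},{t2,t3},{t3,t4},{t3,t5},{t1,t3,t4},{t2,t3,t5}}
  A2: {{t1},{t2},{t4},{t1,t2},{t1,t3},{t1,t4},{t2,t3},{t2,t4},{t2,t5},{t3,t4},{t4,t5},{t1,t3,t4},{t2,t3,t5},{t2,t4,t5}}
  A3: {{t1},{t1,t2},{t1,t3},{t1,t4},{t1,t3,t4}} {{t5},{t2,t5},{t3,t5},{t4,t5},{t2,t3,t5},{t2,t4,t5}}
  A4: {{t2},{t1,t2},{t2,t3},{t2,t4},{t2,t5},{t2,t3,t5},{t2,t4,t5}}
  A12: {{t1},{t1,t2},{t1,t3},{t1,t4},{t3,t4},{t1,t3,t4}} {{t2,t3},{t2,t3,t5}}
  A13: {{t1},{t1,t2},{t1,t3},{t1,t4},{t1,t3,t4}} {{t3,t5},{t2,t3,t5}}
  A14: {{t1,t2}} {{t2,t3},{t2,t3,t5}}
  A23: {{t1},{t1,t2},{t1,t3},{t1,t4},{t1,t3,t4}} {{t2,t5},{t4,t5},{t2,t3,t5},{t2,t4,t5}}
  A24: {{t2},{t1,t2},{t2,t3},{t2,t4},{t2,t5},{t2,t3,t5},{t2,t4,t5}}
  A34: {{t1,t2}} {{t2,t5},{t2,t3,t5},{t2,t4,t5}}
  A123: {{t1},{t1,t2},{t1,t3},{t1,t4},{t1,t3,t4}} {{t2,t3,t5}}
  A124: {{t1,t2}} {{t2,t3},{t2,t3,t5}}
  A134: {{t1,t2}} {{t2,t3,t5}}
  A234: {{t1,t2}} {{t2,t5},{t2,t3,t5},{t2,t4,t5}}
  A1234: {{t1,t2}} {{t2,t3,t5}}
C dims 5,11,8,2; δ0: rk 4, SNF 1^4; δ1: rk 6, SNF 1^6; δ2: rk 2, SNF 1^2
Ȟ^0: (5−4)−0=1 ⇒ Z
Ȟ^1: (11−6)−4=1 ⇒ Z
Ȟ^2: (8−2)−6=0 ⇒ 0

Ȟ^0(U;F) ≅ Z,  Ȟ^1(U;F) ≅ Z,  Ȟ^2(U;F) ≅ 0


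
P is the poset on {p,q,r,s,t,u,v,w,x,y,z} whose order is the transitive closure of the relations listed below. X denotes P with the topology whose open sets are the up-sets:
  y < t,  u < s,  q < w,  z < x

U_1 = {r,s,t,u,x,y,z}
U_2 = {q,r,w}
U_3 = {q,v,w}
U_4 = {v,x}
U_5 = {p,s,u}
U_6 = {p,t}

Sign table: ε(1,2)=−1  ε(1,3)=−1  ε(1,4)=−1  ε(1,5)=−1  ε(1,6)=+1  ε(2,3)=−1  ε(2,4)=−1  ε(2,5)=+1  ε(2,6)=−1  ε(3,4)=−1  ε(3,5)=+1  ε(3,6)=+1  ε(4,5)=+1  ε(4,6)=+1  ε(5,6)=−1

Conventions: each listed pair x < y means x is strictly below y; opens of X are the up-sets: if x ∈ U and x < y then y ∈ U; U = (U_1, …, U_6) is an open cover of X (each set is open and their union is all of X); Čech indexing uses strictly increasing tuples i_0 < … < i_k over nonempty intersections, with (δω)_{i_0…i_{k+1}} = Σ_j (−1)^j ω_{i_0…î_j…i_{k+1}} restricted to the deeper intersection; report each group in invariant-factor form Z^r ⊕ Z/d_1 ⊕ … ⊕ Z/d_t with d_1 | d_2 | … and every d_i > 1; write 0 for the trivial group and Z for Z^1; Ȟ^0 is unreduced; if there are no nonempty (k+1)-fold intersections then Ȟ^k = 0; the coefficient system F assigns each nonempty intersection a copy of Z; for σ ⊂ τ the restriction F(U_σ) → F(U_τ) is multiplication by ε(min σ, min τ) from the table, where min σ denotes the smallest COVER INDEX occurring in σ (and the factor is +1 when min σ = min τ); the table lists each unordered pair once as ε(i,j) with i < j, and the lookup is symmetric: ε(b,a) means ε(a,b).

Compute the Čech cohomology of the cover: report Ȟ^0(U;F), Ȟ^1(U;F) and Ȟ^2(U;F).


intersection data:
  U12={r} U14={x} U15={s,u} U16={t} U23={q,w} U34={v} U56={p}
C dims 6,7; δ0: rk 5, SNF 1^5
Ȟ^0 = (6 − 5) − 0 = 1, so Ȟ^0 ≅ Z
Ȟ^1 = (7 − 0) − 5 = 2, so Ȟ^1 ≅ Z^2
Ȟ^2 = (0 − 0) − 0 = 0, so Ȟ^2 ≅ 0

Ȟ^0 ≅ Z, Ȟ^1 ≅ Z^2 and Ȟ^2 ≅ 0


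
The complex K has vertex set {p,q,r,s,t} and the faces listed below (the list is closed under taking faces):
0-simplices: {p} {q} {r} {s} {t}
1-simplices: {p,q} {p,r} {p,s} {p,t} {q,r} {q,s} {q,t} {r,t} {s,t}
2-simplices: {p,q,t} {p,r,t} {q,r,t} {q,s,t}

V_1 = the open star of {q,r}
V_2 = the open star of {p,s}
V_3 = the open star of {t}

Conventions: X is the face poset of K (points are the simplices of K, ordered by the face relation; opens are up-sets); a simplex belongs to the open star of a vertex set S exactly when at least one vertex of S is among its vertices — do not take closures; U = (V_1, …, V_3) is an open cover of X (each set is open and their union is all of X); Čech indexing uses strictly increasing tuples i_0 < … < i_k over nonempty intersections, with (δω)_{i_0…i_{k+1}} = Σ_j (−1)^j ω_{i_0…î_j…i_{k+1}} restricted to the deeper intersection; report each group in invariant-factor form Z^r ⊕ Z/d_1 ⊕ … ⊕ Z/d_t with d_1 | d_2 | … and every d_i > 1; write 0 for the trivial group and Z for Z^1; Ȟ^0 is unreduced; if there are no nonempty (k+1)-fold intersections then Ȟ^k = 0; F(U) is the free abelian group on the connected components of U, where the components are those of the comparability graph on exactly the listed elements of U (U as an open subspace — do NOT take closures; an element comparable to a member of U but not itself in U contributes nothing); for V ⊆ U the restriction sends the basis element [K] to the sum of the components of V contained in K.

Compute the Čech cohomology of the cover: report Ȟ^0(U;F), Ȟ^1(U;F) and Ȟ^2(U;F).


Ȟ^0 = Z,  Ȟ^1 = Z,  Ȟ^2 = 0

intersection data:
  V1={{q},{r},{p,q},{p,r},{q,r},{q,s},{q,t},{r,t},{p,q,t},{p,r,t},{q,r,t},{q,s,t}} V2={{p},{s},{p,q},{p,r},{p,s},{p,t},{q,s},{s,t},{p,q,t},{p,r,t},{q,s,t}} V3={{t},{p,t},{q,t},{r,t},{s,t},{p,q,t},{p,r,t},{q,r,t},{q,s,t}}
  V12={{p,q},{p,r},{q,s},{p,q,t},{p,r,t},{q,s,t}} V13={{q,t},{r,t},{p,q,t},{p,r,t},{q,r,t},{q,s,t}} V23={{p,t},{s,t},{p,q,t},{p,r,t},{q,s,t}}
  V123={{p,q,t},{p,r,t},{q,s,t}}
components per intersection:
  V1: {{q},{r},{p,q},{p,r},{q,r},{q,s},{q,t},{r,t},{p,q,t},{p,r,t},{q,r,t},{q,s,t}}
  V2: {{p},{s},{p,q},{p,r},{p,s},{p,t},{q,s},{s,t},{p,q,t},{p,r,t},{q,s,t}}
  V3: {{t},{p,t},{q,t},{r,t},{s,t},{p,q,t},{p,r,t},{q,r,t},{q,s,t}}
  V12: {{p,q},{p,q,t}} {{p,r},{p,r,t}} {{q,s},{q,s,t}}
  V13: {{q,t},{r,t},{p,q,t},{p,r,t},{q,r,t},{q,s,t}}
  V23: {{p,t},{p,q,t},{p,r,t}} {{s,t},{q,s,t}}
  V123: {{p,q,t}} {{p,r,t}} {{q,s,t}}
C dims 3,6,3; δ0: rk 2, SNF 1^2; δ1: rk 3, SNF 1^3
Ȟ^0 = (3 − 2) − 0 = 1, so Ȟ^0 ≅ Z
Ȟ^1 = (6 − 3) − 2 = 1, so Ȟ^1 ≅ Z
Ȟ^2 = (3 − 0) − 3 = 0, so Ȟ^2 ≅ 0


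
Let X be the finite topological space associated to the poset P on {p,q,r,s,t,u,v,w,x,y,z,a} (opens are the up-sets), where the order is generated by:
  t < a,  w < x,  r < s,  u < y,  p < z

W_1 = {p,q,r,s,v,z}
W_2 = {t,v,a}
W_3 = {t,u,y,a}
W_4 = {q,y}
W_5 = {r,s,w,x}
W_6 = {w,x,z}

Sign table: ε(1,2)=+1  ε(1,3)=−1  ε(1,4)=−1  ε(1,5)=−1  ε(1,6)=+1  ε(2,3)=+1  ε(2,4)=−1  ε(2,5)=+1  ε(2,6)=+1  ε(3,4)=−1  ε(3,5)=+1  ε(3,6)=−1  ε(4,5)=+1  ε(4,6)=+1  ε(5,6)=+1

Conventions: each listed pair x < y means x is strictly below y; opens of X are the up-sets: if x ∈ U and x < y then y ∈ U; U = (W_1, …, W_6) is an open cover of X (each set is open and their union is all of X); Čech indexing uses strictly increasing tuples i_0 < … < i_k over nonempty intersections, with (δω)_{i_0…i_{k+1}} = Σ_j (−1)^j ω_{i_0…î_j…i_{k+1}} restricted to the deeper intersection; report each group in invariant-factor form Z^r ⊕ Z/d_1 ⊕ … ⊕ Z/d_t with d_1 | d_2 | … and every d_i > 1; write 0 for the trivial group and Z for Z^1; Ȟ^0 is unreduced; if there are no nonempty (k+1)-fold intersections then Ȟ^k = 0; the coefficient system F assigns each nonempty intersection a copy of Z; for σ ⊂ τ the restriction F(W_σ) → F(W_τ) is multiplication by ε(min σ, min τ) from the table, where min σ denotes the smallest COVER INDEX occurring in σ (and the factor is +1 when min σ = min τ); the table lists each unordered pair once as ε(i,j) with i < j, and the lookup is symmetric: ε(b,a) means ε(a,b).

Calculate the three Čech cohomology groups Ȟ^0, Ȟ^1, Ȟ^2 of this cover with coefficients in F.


nonempty overlaps:
  W12={v} W14={q} W15={r,s} W16={z} W23={t,a} W34={y} W56={w,x}
C dims 6,7; δ0: rk 6, SNF 1^5·2
degree 0: 6−6−0 = 0 → Ȟ^0 ≅ 0
degree 1: 7−0−6 = 1 plus torsion [2] → Ȟ^1 ≅ Z ⊕ Z/2
degree 2: 0−0−0 = 0 → Ȟ^2 ≅ 0

Ȟ^0 = 0, Ȟ^1 = Z ⊕ Z/2, Ȟ^2 = 0


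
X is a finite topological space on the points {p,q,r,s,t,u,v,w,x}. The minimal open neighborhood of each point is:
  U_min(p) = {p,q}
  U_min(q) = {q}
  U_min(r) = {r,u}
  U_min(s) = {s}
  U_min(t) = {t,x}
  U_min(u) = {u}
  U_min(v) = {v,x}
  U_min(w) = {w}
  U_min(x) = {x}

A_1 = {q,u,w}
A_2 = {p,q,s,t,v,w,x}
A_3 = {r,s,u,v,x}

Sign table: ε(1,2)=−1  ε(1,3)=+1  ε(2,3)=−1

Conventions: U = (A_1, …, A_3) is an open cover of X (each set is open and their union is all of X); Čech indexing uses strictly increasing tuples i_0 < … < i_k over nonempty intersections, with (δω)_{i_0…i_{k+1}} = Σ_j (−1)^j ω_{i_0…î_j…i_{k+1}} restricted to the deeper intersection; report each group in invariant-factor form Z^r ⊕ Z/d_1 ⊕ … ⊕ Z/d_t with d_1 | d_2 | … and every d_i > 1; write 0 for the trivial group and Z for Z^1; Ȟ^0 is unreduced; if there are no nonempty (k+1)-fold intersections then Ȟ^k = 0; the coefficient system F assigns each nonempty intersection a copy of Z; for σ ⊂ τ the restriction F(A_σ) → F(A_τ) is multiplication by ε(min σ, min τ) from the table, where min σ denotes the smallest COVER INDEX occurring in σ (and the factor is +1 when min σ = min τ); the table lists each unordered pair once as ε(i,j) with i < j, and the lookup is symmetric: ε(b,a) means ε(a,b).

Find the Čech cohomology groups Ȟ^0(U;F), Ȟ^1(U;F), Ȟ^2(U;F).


nonempty intersections:
  A12={q,w} A13={u} A23={s,v,x}
C dims 3,3; δ0: rk 2, SNF 1^2
Ȟ^0: (3−2)−0=1 ⇒ Z
Ȟ^1: (3−0)−2=1 ⇒ Z
Ȟ^2: (0−0)−0=0 ⇒ 0

Ȟ^0(U;F) ≅ Z, Ȟ^1(U;F) ≅ Z and Ȟ^2(U;F) ≅ 0


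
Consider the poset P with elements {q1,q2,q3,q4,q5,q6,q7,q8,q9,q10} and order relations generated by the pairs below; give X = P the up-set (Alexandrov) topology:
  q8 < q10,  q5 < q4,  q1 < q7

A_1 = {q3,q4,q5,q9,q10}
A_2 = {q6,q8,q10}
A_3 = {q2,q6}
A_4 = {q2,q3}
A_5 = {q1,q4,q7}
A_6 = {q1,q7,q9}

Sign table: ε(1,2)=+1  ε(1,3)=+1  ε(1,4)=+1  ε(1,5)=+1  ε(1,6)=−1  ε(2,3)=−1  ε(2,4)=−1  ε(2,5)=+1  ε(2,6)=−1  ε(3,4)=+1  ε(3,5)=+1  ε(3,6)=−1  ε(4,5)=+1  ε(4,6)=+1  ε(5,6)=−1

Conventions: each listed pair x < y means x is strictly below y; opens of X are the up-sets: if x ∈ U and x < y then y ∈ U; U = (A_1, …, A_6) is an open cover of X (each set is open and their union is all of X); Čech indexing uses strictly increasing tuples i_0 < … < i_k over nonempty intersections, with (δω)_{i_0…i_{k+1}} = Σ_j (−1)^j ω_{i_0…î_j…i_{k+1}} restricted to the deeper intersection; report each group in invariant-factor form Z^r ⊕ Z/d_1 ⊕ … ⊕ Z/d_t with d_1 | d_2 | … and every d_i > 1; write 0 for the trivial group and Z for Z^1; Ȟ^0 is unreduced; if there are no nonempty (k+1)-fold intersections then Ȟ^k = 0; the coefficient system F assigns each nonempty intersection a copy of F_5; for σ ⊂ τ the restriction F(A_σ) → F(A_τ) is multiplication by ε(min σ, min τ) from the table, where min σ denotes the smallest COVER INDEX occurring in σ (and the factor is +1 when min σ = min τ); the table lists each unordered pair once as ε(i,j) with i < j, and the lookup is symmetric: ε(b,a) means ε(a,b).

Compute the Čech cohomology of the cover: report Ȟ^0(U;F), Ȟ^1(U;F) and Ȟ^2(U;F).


Ȟ^0(U;F) ≅ 0,  Ȟ^1(U;F) ≅ Z/5,  Ȟ^2(U;F) ≅ 0

nerve simplices:
  A12={q10} A14={q3} A15={q4} A16={q9} A23={q6} A34={q2} A56={q1,q7}
C dims 6,7; δ0: rk_F5 6
degree 0: 6−6−0 = 0 → Ȟ^0 ≅ 0
degree 1: 7−0−6 = 1 → Ȟ^1 ≅ Z/5
degree 2: 0−0−0 = 0 → Ȟ^2 ≅ 0


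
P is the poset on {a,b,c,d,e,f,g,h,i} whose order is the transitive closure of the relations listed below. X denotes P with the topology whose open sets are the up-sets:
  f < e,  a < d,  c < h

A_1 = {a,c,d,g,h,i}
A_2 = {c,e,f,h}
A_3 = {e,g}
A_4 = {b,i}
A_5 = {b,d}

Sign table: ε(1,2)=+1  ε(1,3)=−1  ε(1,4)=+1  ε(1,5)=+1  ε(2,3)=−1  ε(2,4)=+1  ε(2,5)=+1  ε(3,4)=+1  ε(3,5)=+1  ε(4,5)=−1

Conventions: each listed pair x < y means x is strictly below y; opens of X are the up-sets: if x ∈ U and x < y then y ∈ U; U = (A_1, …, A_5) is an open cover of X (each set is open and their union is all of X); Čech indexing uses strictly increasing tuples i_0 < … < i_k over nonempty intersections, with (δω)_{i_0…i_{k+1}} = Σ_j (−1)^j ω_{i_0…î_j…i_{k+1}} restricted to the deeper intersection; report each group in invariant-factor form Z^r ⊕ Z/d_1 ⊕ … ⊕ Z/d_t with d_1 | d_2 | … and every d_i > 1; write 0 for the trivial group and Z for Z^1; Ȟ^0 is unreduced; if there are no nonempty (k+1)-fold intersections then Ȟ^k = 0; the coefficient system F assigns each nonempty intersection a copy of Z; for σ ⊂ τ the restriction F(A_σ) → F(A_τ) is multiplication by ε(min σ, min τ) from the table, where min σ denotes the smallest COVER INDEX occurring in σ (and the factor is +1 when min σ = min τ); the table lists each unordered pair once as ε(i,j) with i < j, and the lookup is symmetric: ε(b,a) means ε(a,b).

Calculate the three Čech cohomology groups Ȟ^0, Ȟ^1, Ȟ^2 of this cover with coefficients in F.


Ȟ^0 = 0, Ȟ^1 = Z ⊕ Z/2, Ȟ^2 = 0

nerve simplices:
  A12={c,h} A13={g} A14={i} A15={d} A23={e} A45={b}
C dims 5,6; δ0: rk 5, SNF 1^4·2
degree 0: 5−5−0 = 0 → Ȟ^0 ≅ 0
degree 1: 6−0−5 = 1 plus torsion [2] → Ȟ^1 ≅ Z ⊕ Z/2
degree 2: 0−0−0 = 0 → Ȟ^2 ≅ 0


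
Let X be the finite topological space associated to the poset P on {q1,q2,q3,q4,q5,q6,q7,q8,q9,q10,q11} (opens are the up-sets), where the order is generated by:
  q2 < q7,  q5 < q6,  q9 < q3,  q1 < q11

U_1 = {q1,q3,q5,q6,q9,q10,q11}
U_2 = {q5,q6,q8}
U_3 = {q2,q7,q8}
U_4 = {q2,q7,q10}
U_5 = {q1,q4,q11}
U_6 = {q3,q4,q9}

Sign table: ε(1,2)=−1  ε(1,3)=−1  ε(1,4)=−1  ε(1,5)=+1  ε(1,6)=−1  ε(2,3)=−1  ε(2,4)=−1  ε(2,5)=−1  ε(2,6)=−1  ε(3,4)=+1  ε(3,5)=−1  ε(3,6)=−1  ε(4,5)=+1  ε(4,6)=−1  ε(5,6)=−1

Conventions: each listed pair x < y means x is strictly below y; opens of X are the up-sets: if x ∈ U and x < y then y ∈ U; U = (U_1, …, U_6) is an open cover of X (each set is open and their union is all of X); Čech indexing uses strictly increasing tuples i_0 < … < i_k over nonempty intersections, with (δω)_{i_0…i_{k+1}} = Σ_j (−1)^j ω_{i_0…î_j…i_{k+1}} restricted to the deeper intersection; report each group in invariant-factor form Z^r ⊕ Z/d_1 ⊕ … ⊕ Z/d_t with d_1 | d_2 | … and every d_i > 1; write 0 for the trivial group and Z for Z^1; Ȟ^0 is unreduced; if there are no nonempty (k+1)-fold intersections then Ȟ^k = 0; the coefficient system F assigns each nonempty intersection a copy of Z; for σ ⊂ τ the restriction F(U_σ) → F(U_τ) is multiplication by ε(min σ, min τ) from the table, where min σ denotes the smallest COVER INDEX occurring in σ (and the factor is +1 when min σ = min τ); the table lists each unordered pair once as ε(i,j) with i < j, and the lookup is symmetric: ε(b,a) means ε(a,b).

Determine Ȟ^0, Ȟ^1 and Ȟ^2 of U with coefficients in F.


Ȟ^0 ≅ 0, Ȟ^1 ≅ Z ⊕ Z/2, Ȟ^2 ≅ 0

nerve of the cover:
  U12={q5,q6} U14={q10} U15={q1,q11} U16={q3,q9} U23={q8} U34={q2,q7} U56={q4}
C dims 6,7; δ0: rk 6, SNF 1^5·2
Ȟ^0 = (6 − 6) − 0 = 0, so Ȟ^0 ≅ 0
Ȟ^1 = (7 − 0) − 6 = 1 plus torsion [2], so Ȟ^1 ≅ Z ⊕ Z/2
Ȟ^2 = (0 − 0) − 0 = 0, so Ȟ^2 ≅ 0


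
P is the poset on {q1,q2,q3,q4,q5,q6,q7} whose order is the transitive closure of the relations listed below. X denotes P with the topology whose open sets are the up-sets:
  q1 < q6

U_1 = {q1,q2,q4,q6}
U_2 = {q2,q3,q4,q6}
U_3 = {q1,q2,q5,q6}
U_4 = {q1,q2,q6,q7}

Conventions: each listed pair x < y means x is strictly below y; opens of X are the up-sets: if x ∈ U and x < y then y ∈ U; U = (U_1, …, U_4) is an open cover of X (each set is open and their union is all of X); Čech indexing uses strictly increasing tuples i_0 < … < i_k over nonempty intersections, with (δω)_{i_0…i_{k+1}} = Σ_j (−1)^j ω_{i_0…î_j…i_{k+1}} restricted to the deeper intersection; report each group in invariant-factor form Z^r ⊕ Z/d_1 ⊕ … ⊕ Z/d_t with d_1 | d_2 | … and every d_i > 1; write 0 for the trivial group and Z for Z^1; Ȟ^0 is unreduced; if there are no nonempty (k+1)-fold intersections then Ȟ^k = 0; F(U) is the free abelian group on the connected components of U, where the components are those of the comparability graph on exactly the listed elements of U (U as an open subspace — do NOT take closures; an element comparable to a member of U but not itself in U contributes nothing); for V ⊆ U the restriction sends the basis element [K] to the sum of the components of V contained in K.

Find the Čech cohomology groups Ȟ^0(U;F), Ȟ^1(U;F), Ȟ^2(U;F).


nonempty overlaps:
  U12={q2,q4,q6} U13={q1,q2,q6} U14={q1,q2,q6} U23={q2,q6} U24={q2,q6} U34={q1,q2,q6}
  U123={q2,q6} U124={q2,q6} U134={q1,q2,q6} U234={q2,q6}
  U1234={q2,q6}
components per intersection:
  U1: {q1,q6} {q2} {q4}
  U2: {q2} {q3} {q4} {q6}
  U3: {q1,q6} {q2} {q5}
  U4: {q1,q6} {q2} {q7}
  U12: {q2} {q4} {q6}
  U13: {q1,q6} {q2}
  U14: {q1,q6} {q2}
  U23: {q2} {q6}
  U24: {q2} {q6}
  U34: {q1,q6} {q2}
  U123: {q2} {q6}
  U124: {q2} {q6}
  U134: {q1,q6} {q2}
  U234: {q2} {q6}
  U1234: {q2} {q6}
C dims 13,13,8,2; δ0: rk 7, SNF 1^7; δ1: rk 6, SNF 1^6; δ2: rk 2, SNF 1^2
degree 0: 13−7−0 = 6 → Ȟ^0 ≅ Z^6
degree 1: 13−6−7 = 0 → Ȟ^1 ≅ 0
degree 2: 8−2−6 = 0 → Ȟ^2 ≅ 0

Ȟ^0(U;F) ≅ Z^6; Ȟ^1(U;F) ≅ 0; Ȟ^2(U;F) ≅ 0
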